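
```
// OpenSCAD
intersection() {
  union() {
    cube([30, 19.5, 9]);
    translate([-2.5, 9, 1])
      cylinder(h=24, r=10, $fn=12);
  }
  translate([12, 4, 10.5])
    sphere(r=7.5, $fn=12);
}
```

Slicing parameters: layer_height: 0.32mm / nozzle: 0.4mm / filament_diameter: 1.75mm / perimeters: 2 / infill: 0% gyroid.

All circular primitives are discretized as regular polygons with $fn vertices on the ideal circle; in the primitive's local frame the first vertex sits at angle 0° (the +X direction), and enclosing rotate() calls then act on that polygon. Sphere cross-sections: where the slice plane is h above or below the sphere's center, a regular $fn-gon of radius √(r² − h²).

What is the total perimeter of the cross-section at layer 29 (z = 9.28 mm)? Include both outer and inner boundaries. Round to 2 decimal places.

At z = 9.28 mm: the cube is not intersected at this z (z outside [0, 9]); the r=10 cylinder at (-2.5, 9) contributes a regular 12-gon of circumradius 10 (perimeter = 2·12·10.000·sin(180°/12) = 62.12 mm); Merging all regions: only the r=10 cylinder at (-2.5, 9) is present, so the union is just that shape — boundary = 62.12 mm; the sphere at (12, 4): section is a regular 12-gon, circumradius = √(r²−h²) = √(7.5²−1.22²) = 7.400 (perimeter = 2·12·7.400·sin(180°/12) = 45.97 mm); Taking the intersection: the r=7.5 sphere at (12, 4) partially overlaps that combined region; clipping to the common part keeps 8.29 mm² — boundary = 15.04 mm. Overall, the cross-section is a single solid region. Total boundary length (outer) = 15.04 mm.

15.04 mm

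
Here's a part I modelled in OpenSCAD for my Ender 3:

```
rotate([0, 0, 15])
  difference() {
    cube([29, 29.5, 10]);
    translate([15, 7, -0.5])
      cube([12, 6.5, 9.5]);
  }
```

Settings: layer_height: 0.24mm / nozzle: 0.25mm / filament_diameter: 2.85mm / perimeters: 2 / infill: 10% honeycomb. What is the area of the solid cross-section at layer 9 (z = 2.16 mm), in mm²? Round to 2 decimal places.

At z = 2.16 mm: the cube (footprint 29×29.5) is included at this height (area 855.50 mm²); the 12×6.5 cube at (15, 7) contributes its full rectangle (area 78.00 mm²); Taking the first minus the rest: starting from the 29×29.5 cube (855.50 mm²), the 12×6.5 cube at (15, 7) lies wholly inside it (removes its full 78.00 mm² and its 37.00 mm outline becomes a hole wall) — area = 777.50 mm²; (whole slice rotated 15° about Z — lengths, areas and connectivity unchanged). Overall, the cross-section is one region with 1 hole. Net area = 777.50 mm².

777.50 mm²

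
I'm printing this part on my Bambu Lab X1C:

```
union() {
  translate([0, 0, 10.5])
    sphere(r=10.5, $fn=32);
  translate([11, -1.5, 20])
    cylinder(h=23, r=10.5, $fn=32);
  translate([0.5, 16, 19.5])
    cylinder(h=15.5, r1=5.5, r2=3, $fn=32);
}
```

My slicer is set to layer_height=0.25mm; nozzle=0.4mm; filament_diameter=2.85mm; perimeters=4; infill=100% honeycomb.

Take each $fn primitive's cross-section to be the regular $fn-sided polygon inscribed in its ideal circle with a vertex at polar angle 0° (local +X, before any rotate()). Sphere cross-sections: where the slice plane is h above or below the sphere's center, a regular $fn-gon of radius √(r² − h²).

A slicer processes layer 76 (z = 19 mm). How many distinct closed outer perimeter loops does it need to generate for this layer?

1

At z = 19 mm: the r=10.5 sphere contributes a regular 32-gon of circumradius √(10.5²−8.5²) = 6.164; the cylinder at (11, -1.5) does not reach this height (z outside [20, 43]); the cone at (0.5, 16) is not intersected at this z (z outside [19.5, 35]); Taking the union: only the r=10.5 sphere is present, so the union is just that shape — 1 connected region. The result has 1 disconnected region.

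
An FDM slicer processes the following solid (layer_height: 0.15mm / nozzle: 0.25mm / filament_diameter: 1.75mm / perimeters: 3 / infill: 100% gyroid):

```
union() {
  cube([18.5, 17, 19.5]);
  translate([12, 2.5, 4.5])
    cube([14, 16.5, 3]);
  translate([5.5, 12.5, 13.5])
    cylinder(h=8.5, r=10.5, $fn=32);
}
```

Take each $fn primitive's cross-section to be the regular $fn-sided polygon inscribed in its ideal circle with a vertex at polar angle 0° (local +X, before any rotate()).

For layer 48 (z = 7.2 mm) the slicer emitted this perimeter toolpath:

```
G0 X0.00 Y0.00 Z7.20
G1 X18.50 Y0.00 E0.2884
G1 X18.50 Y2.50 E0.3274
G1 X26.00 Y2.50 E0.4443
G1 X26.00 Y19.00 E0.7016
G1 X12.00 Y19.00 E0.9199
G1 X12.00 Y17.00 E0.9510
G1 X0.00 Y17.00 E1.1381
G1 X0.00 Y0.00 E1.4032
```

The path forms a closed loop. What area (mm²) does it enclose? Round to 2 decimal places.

451.25 mm²

Apply the shoelace formula to the sequence of (X, Y) vertices; enclosed area = 451.25 mm².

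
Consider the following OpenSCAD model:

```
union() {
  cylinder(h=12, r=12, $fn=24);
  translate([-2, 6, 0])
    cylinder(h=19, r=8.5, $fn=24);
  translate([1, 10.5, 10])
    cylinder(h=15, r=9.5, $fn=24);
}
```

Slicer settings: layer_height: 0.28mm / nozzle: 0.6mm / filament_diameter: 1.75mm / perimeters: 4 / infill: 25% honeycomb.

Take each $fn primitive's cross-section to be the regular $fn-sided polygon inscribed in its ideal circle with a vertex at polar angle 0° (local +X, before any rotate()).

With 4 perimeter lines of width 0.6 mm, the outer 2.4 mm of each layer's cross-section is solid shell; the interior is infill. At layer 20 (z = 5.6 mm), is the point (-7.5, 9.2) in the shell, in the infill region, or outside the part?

shell

At z = 5.6 mm: the r=12 cylinder contributes a regular 24-gon of circumradius 12; the r=8.5 cylinder at (-2, 6) gives a regular 24-gon of circumradius 8.5 (constant along its height); the cylinder at (1, 10.5) is absent (z outside [10, 25]); Combining (union): the regions partially overlap (shared area 188.07 mm²), so overlapping operands fuse into one piece — 1 connected region. Overall, the cross-section is a single solid region. The nearest boundary edge runs (-9.36, 10.25)→(-8.01, 12.01); distance from the point to it = 2.12 mm. The point is inside the cross-section, 2.12 mm from the nearest boundary — within the 2.4 mm shell band (4 × 0.6).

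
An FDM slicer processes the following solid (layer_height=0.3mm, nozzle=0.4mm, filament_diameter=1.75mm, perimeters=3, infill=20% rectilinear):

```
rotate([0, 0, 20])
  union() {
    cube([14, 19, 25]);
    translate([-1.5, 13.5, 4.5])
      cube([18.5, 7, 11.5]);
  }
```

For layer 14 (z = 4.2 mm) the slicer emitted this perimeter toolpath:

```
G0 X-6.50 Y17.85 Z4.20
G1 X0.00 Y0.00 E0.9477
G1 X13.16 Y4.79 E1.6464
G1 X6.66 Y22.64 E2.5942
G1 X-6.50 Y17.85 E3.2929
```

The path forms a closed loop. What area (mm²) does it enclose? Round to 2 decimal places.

266.04 mm²

Apply the shoelace formula to the sequence of (X, Y) vertices; enclosed area = 266.04 mm².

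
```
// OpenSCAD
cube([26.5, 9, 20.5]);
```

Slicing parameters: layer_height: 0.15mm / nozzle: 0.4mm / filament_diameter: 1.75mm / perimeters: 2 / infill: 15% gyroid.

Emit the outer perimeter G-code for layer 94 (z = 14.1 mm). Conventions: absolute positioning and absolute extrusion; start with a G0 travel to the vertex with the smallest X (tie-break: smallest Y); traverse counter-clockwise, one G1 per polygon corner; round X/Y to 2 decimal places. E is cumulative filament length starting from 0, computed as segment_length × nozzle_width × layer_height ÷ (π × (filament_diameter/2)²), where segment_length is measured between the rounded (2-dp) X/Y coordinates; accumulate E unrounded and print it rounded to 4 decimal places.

G0 X0.00 Y0.00 Z14.10
G1 X26.50 Y0.00 E0.6610
G1 X26.50 Y9.00 E0.8856
G1 X0.00 Y9.00 E1.5466
G1 X0.00 Y0.00 E1.7711

At z = 14.1 mm: the cube (footprint 26.5×9) is included at this height. The outline is a single polygon with 4 vertices. Extrusion per mm of travel: 0.4 × 0.15 / (π × 0.875²) = 0.024945. Accumulating E over each segment gives final E = 1.7711.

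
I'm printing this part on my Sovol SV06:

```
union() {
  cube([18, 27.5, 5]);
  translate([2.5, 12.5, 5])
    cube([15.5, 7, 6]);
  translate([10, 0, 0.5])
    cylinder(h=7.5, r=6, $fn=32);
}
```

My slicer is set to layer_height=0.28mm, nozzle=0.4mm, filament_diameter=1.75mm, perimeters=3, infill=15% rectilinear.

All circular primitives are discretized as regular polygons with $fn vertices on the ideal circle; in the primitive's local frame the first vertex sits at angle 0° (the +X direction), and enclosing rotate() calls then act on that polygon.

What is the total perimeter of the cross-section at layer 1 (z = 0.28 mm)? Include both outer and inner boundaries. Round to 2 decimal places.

At z = 0.28 mm: the cube is present — its section is the full 18×27.5 rectangle (perimeter 91.00 mm); the cube at (2.5, 12.5) is not intersected at this z (z outside [5, 11]); the cylinder at (10, 0) does not reach this height (z outside [0.5, 8]); Merging all regions: only the 18×27.5 cube is present, so the union is just that shape — boundary = 91.00 mm. Overall, the cross-section is a single solid region. Total boundary length (outer) = 91.00 mm.

91.00 mm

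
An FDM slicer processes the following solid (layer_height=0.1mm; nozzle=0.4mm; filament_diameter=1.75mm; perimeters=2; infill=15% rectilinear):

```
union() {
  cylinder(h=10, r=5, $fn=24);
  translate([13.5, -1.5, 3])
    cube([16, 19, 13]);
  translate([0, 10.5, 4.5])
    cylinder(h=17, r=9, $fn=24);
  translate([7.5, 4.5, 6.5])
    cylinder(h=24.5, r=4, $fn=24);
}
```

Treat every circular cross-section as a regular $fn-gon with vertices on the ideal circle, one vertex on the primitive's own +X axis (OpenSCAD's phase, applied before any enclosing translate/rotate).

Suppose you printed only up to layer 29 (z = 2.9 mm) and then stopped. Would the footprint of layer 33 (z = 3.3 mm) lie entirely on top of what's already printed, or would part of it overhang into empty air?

Compare the two slices. At z = 2.9: the r=5 cylinder gives a regular 24-gon of circumradius 5 (constant along its height) (area = (24/2)·5.000²·sin(360°/24) = 77.65 mm²); the cube at (13.5, -1.5) does not reach this height (z outside [3, 16]); the cylinder at (0, 10.5) is absent (z outside [4.5, 21.5]); the cylinder at (7.5, 4.5) is not intersected at this z (z outside [6.5, 31]); Merging all regions: only the r=5 cylinder is present, so the union is just that shape — area = 77.65 mm². At z = 3.3: the cylinder: section is a regular 24-gon, circumradius r=5 (area = (24/2)·5.000²·sin(360°/24) = 77.65 mm²); the cube at (13.5, -1.5) is present — its section is the full 16×19 rectangle (area 304.00 mm²); the cylinder at (0, 10.5) does not reach this height (z outside [4.5, 21.5]); the cylinder at (7.5, 4.5) does not reach this height (z outside [6.5, 31]); Merging all regions: the 2 present regions are separate (no shared area or edge), so areas and boundary lengths simply add and each stays a separate island — area = 381.65 mm². Checking containment: at z = 3.3 the cross-section extends beyond the z = 2.9 cross-section by about 304.00 mm².

part overhangs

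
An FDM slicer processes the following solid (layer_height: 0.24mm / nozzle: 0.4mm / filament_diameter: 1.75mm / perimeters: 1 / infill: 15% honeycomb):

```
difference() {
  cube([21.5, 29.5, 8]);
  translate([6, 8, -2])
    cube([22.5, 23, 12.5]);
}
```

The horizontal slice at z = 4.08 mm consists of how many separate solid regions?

1

At z = 4.08 mm: the 21.5×29.5 cube contributes its full rectangle; the cube at (6, 8) is present — its section is the full 22.5×23 rectangle; Subtracting the remaining from the first: starting from the 21.5×29.5 cube, the 22.5×23 cube at (6, 8) partially overlaps it — only the 333.25 mm² overlap (of its 517.50 mm²) is removed, clipping the outline — 1 connected region. The result has 1 disconnected region.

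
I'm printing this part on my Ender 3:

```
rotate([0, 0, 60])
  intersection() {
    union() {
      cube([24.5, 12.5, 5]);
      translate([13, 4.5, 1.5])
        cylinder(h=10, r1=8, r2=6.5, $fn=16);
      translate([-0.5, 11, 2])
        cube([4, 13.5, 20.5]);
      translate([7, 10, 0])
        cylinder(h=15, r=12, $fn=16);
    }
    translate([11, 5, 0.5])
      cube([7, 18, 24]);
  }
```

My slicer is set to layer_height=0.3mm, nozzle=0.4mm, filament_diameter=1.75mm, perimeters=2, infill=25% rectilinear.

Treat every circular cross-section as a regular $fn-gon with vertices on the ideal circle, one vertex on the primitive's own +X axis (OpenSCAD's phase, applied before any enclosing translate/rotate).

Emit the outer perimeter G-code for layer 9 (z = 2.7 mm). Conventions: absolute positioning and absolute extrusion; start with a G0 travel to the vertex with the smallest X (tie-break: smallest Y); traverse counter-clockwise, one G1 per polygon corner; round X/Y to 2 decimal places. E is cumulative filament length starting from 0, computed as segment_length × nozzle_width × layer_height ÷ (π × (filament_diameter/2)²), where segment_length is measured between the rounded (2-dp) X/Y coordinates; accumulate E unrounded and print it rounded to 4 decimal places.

G0 X-12.86 Y20.13 Z2.70
G1 X1.17 Y12.03 E0.8082
G1 X4.67 Y18.09 E1.1574
G1 X-3.75 Y22.95 E1.6424
G1 X-8.27 Y22.65 E1.8684
G1 X-12.47 Y20.58 E2.1020
G1 X-12.86 Y20.13 E2.1317

At z = 2.7 mm: the cube (footprint 24.5×12.5) is included at this height; the cone at (13, 4.5): at t=0.120 of its height the radius interpolates to r₁+(r₂−r₁)t = 7.820, giving a regular 16-gon of that circumradius; the cube at (-0.5, 11) (footprint 4×13.5) is included at this height; the r=12 cylinder at (7, 10) contributes a regular 16-gon of circumradius 12; Taking the union: the regions partially overlap (shared area 422.41 mm²), so overlapping operands fuse into one piece — 1 connected region; the cube at (11, 5) is present — its section is the full 7×18 rectangle; Taking the intersection: the 7×18 cube at (11, 5) partially overlaps the result so far; clipping to the common part keeps 96.30 mm² — 1 connected region; (rotated 60° about Z; rotation is an isometry so areas/perimeters/island counts are preserved). The outline is a single polygon with 6 vertices. Extrusion per mm of travel: 0.4 × 0.3 / (π × 0.875²) = 0.049890. Accumulating E over each segment gives final E = 2.1317.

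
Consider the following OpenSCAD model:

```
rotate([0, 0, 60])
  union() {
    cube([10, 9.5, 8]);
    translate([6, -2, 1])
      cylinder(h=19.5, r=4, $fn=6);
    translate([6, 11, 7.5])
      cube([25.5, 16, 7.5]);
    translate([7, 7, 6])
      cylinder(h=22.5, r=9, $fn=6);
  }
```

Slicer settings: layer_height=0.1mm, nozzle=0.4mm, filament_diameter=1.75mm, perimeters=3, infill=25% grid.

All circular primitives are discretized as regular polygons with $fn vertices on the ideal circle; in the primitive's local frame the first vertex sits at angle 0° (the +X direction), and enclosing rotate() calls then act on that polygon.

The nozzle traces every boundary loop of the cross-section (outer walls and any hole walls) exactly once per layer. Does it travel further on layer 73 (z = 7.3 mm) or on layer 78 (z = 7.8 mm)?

layer 78 (z = 7.8 mm)

Layer 73 (z = 7.3): the 10×9.5 cube contributes its full rectangle (perimeter 39.00 mm); the r=4 cylinder at (6, -2) contributes a regular 6-gon of circumradius 4 (perimeter = 2·6·4.000·sin(180°/6) = 24.00 mm); the cube at (6, 11) is absent (z outside [7.5, 15]); the cylinder at (7, 7): section is a regular 6-gon, circumradius r=9 (perimeter = 2·6·9.000·sin(180°/6) = 54.00 mm); Combining (union): the regions partially overlap (shared area 103.37 mm²), so the edge portions inside another operand are dropped and the merged outline is re-measured after clipping — boundary = 63.67 mm; (whole slice rotated 60° about Z — lengths, areas and connectivity unchanged). So its perimeter = 63.67 mm. Layer 78 (z = 7.8): the cube (footprint 10×9.5) is included at this height (perimeter 39.00 mm); the r=4 cylinder at (6, -2) contributes a regular 6-gon of circumradius 4 (perimeter = 2·6·4.000·sin(180°/6) = 24.00 mm); the 25.5×16 cube at (6, 11) contributes its full rectangle (perimeter 83.00 mm); the r=9 cylinder at (7, 7) contributes a regular 6-gon of circumradius 9 (perimeter = 2·6·9.000·sin(180°/6) = 54.00 mm); Taking the union: the regions partially overlap (shared area 128.39 mm²), so the edge portions inside another operand are dropped and the merged outline is re-measured after clipping — boundary = 125.31 mm; (whole slice rotated 60° about Z — lengths, areas and connectivity unchanged). So its perimeter = 125.31 mm. Layer 78 is larger (125.31 vs 63.67 mm).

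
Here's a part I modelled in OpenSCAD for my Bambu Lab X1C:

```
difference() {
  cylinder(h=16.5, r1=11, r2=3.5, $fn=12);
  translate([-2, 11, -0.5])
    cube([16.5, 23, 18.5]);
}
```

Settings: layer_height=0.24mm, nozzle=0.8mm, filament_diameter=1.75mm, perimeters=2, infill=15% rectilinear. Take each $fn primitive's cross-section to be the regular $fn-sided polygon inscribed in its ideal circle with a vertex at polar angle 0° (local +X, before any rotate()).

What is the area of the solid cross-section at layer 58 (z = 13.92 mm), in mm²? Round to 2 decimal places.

At z = 13.92 mm: the cone: at t=0.844 of its height the radius interpolates to r₁+(r₂−r₁)t = 4.673, giving a regular 12-gon of that circumradius (area = (12/2)·4.673²·sin(360°/12) = 65.50 mm²); the cube at (-2, 11) (footprint 16.5×23) is included at this height (area 379.50 mm²); Subtracting the remaining from the first: starting from the cone (65.50 mm²), the 16.5×23 cube at (-2, 11) misses the remaining region (no effect) — area = 65.50 mm². Overall, the cross-section is a single solid region. Net area = 65.50 mm².

65.50 mm²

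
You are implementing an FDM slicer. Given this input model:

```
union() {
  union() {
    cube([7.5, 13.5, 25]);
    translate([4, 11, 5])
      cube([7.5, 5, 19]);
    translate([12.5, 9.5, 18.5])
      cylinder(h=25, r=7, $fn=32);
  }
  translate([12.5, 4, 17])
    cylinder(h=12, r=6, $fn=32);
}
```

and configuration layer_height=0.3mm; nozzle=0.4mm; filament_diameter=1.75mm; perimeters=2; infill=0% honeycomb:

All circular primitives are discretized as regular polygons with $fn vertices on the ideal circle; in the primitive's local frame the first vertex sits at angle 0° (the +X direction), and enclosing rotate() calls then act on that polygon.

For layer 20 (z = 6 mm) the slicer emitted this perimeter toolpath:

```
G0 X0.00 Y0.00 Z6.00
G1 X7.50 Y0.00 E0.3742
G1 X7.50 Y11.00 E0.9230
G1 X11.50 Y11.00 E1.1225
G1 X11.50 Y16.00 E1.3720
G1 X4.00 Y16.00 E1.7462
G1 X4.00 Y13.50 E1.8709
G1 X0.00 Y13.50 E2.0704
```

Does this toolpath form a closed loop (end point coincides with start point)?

no

Start point (G0): (0.00, 0.00). End point (last G1): the path does not return to the start — open.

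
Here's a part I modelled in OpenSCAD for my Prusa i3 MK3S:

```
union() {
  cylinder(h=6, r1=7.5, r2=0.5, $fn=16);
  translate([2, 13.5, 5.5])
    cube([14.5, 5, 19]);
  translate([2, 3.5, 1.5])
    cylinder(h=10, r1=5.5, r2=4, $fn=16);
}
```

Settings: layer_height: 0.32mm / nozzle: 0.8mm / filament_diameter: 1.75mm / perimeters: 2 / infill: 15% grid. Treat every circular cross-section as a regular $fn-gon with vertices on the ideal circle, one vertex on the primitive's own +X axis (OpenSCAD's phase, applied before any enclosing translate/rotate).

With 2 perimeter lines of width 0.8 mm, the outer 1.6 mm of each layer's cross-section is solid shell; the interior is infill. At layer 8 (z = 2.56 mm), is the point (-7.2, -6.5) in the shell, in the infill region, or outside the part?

outside

At z = 2.56 mm: the cone: at t=0.427 of its height the radius interpolates to r₁+(r₂−r₁)t = 4.513, giving a regular 16-gon of that circumradius; the cube at (2, 13.5) is not intersected at this z (z outside [5.5, 24.5]); the cone at (2, 3.5) (r1=5.5→r2=4) has section circumradius 5.341 here — a regular 16-gon; Combining (union): the regions partially overlap (shared area 35.90 mm²), so overlapping operands fuse into one piece — 1 connected region. Overall, the cross-section is a single solid region. The nearest boundary edge runs (-1.73, -4.17)→(-3.19, -3.19); distance from the point to it = 5.20 mm. The point is not inside any of the regions above, so it lies outside the cross-section (5.20 mm from the nearest boundary).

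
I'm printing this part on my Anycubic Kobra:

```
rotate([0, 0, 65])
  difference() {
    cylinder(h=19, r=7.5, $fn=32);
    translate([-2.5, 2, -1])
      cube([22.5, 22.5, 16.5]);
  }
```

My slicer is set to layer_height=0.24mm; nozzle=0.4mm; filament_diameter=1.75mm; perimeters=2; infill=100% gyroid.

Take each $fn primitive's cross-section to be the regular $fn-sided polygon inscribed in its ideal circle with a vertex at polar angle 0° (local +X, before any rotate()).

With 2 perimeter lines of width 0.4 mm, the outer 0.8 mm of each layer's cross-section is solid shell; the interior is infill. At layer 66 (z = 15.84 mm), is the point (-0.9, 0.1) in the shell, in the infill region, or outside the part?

infill

At z = 15.84 mm: the r=7.5 cylinder gives a regular 32-gon of circumradius 7.5 (constant along its height); the cube at (-2.5, 2) is not intersected at this z (z outside [-1, 15.5]); Taking the first minus the rest: none of the subtracted shapes is present at this height, so the r=7.5 cylinder is unchanged — 1 connected region; (whole slice rotated 65° about Z — lengths, areas and connectivity unchanged). Overall, the cross-section is a single solid region. Undo the 65° rotation: the query point maps to (-0.290, 0.858) in the un-rotated model frame. The nearest boundary edge runs (-1.46, 7.36)→(-2.87, 6.93); distance from the point to it = 6.56 mm. The point is inside the cross-section and 6.56 mm from the nearest boundary — more than the 0.8 mm shell width (2 × 0.4), so it's in the infill interior.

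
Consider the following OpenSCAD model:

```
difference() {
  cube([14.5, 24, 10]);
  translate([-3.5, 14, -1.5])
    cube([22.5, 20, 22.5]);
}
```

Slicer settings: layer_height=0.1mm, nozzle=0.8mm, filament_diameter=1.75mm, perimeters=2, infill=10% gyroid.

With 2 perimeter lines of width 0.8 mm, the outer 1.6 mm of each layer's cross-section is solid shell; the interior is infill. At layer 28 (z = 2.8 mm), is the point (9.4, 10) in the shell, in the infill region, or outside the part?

At z = 2.8 mm: the cube is present — its section is the full 14.5×24 rectangle; the 22.5×20 cube at (-3.5, 14) contributes its full rectangle; Subtracting the remaining from the first: starting from the 14.5×24 cube, the 22.5×20 cube at (-3.5, 14) partially overlaps it — only the 145.00 mm² overlap (of its 450.00 mm²) is removed, clipping the outline — 1 connected region. Overall, the cross-section is a single solid region. The nearest boundary edge runs (0.00, 14.00)→(14.50, 14.00); distance from the point to it = 4.00 mm. The point is inside the cross-section and 4.00 mm from the nearest boundary — more than the 1.6 mm shell width (2 × 0.8), so it's in the infill interior.

infill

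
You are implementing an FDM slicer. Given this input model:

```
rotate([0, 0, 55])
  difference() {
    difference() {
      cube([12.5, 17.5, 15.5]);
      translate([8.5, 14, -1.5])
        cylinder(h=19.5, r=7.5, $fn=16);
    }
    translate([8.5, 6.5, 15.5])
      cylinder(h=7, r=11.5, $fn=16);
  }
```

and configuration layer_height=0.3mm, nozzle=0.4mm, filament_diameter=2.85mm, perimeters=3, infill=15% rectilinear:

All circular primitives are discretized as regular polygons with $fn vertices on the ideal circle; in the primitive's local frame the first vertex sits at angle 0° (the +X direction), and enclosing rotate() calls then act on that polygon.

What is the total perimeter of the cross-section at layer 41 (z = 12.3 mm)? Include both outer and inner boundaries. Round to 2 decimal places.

At z = 12.3 mm: the cube is present — its section is the full 12.5×17.5 rectangle (perimeter 60.00 mm); the cylinder at (8.5, 14): section is a regular 16-gon, circumradius r=7.5 (perimeter = 2·16·7.500·sin(180°/16) = 46.82 mm); Subtracting the remaining from the first: starting from the 12.5×17.5 cube, the r=7.5 cylinder at (8.5, 14) partially overlaps it — only the 110.10 mm² overlap (of its 172.21 mm²) is removed, clipping the outline — boundary = 59.49 mm; the cylinder at (8.5, 6.5) does not reach this height (z outside [15.5, 22.5]); After the difference (first − rest): none of the subtracted shapes is present at this height, so that combined region is unchanged — boundary = 59.49 mm; (rotated 55° about Z; rotation is an isometry so areas/perimeters/island counts are preserved). Overall, the cross-section is a single solid region. Total boundary length (outer) = 59.49 mm.

59.49 mm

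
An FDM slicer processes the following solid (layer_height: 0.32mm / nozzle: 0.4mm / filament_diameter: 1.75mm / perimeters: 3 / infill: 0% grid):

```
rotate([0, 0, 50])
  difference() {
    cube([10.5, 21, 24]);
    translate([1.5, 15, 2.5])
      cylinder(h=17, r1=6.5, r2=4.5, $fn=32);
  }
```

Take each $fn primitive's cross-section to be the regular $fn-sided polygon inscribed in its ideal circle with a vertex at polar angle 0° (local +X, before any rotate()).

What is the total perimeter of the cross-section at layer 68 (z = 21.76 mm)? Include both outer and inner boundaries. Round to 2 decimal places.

63.00 mm

At z = 21.76 mm: the cube (footprint 10.5×21) is included at this height (perimeter 63.00 mm); the cone at (1.5, 15) is absent (z outside [2.5, 19.5]); Taking the first minus the rest: none of the subtracted shapes is present at this height, so the 10.5×21 cube is unchanged — boundary = 63.00 mm; (whole slice rotated 50° about Z — lengths, areas and connectivity unchanged). Overall, the cross-section is a single solid region. Total boundary length (outer) = 63.00 mm.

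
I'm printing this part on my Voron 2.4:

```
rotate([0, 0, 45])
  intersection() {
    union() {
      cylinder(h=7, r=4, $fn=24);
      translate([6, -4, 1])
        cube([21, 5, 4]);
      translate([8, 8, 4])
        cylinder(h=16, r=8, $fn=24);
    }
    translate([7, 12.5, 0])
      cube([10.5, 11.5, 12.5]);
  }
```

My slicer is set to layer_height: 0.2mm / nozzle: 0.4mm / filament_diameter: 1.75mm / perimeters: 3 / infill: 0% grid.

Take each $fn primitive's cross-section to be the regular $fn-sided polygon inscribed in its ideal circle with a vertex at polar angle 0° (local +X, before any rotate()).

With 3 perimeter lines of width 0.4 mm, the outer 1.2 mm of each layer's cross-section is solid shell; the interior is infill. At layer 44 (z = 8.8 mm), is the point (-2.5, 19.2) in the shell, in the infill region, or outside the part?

outside

At z = 8.8 mm: the cylinder is not intersected at this z (z outside [0, 7]); the cube at (6, -4) is not intersected at this z (z outside [1, 5]); the r=8 cylinder at (8, 8) contributes a regular 24-gon of circumradius 8; Taking the union: only the r=8 cylinder at (8, 8) is present, so the union is just that shape — 1 connected region; the cube at (7, 12.5) is present — its section is the full 10.5×11.5 rectangle; Taking the intersection: the 10.5×11.5 cube at (7, 12.5) partially overlaps the result so far; clipping to the common part keeps 19.34 mm² — 1 connected region; (rotated 45° about Z; rotation is an isometry so areas/perimeters/island counts are preserved). Overall, the cross-section is a single solid region. Undo the 45° rotation: the query point maps to (11.809, 15.344) in the un-rotated model frame. The nearest boundary edge runs (10.07, 15.73)→(12.00, 14.93); distance from the point to it = 0.31 mm. The point is not inside any of the regions above, so it lies outside the cross-section (0.31 mm from the nearest boundary).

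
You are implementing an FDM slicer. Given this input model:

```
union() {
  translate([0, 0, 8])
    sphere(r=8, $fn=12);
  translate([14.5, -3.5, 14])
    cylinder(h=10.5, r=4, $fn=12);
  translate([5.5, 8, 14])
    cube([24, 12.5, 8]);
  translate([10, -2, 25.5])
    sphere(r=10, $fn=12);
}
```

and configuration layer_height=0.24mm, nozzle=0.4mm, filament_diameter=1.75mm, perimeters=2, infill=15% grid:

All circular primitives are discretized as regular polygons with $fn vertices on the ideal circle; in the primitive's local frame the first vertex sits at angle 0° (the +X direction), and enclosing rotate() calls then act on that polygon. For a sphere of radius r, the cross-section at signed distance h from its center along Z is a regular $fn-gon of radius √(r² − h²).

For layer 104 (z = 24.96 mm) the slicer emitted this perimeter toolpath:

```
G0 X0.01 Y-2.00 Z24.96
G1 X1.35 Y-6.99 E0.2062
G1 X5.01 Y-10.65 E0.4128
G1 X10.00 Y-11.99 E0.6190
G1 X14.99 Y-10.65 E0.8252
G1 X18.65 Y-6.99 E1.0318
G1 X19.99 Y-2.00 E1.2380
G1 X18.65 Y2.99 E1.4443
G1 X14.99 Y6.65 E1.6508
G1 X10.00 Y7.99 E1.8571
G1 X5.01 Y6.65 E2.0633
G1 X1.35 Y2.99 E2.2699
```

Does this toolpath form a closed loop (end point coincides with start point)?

no

Start point (G0): (0.01, -2.00). End point (last G1): the path does not return to the start — open.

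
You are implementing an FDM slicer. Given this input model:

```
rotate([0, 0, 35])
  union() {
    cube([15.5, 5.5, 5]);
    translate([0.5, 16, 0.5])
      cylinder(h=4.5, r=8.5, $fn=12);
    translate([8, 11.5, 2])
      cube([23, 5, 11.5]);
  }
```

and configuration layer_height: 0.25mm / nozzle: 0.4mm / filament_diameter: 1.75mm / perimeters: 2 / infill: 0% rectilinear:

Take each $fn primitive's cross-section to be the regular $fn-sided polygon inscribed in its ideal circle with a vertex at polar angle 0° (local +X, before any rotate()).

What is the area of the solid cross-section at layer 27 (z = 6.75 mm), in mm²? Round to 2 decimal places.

115.00 mm²

At z = 6.75 mm: the cube is absent (z outside [0, 5]); the cylinder at (0.5, 16) does not reach this height (z outside [0.5, 5]); the cube at (8, 11.5) is present — its section is the full 23×5 rectangle (area 115.00 mm²); Merging all regions: only the 23×5 cube at (8, 11.5) is present, so the union is just that shape — area = 115.00 mm²; (rotated 35° about Z; rotation is an isometry so areas/perimeters/island counts are preserved). Overall, the cross-section is a single solid region. Net area = 115.00 mm².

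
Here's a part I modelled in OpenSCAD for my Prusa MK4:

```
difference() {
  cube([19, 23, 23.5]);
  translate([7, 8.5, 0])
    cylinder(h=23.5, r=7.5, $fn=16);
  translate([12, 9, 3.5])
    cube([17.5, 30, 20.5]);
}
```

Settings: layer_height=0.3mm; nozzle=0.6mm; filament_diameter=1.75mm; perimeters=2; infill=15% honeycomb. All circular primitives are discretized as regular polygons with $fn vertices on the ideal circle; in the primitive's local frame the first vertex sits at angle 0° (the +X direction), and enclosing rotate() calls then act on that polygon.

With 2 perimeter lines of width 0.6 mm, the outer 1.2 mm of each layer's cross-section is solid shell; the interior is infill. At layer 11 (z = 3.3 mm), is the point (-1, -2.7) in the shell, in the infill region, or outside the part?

outside

At z = 3.3 mm: the cube (footprint 19×23) is included at this height; the cylinder at (7, 8.5): section is a regular 16-gon, circumradius r=7.5; the cube at (12, 9) is absent (z outside [3.5, 24]); Subtracting the remaining from the first: starting from the 19×23 cube, the r=7.5 cylinder at (7, 8.5) partially overlaps it — only the 170.95 mm² overlap (of its 172.21 mm²) is removed, clipping the outline — 1 connected region. Overall, the cross-section is a single solid region. The nearest boundary edge runs (19.00, 0.00)→(0.00, 0.00); distance from the point to it = 2.88 mm. The point is not inside any of the regions above, so it lies outside the cross-section (2.88 mm from the nearest boundary).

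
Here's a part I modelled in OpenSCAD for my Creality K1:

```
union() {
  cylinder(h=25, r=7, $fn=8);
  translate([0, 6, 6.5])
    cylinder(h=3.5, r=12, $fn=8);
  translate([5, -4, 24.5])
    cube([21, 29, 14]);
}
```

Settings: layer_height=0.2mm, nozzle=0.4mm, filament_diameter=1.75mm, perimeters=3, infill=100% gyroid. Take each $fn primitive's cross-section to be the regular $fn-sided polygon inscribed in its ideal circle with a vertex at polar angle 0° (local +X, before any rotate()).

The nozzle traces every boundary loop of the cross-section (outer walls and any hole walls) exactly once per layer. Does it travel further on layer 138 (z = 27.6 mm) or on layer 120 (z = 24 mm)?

Layer 138 (z = 27.6): the cylinder is not intersected at this z (z outside [0, 25]); the cylinder at (0, 6) does not reach this height (z outside [6.5, 10]); the 21×29 cube at (5, -4) contributes its full rectangle (perimeter 100.00 mm); Combining (union): only the 21×29 cube at (5, -4) is present, so the union is just that shape — boundary = 100.00 mm. So its perimeter = 100.00 mm. Layer 120 (z = 24): the r=7 cylinder contributes a regular 8-gon of circumradius 7 (perimeter = 2·8·7.000·sin(180°/8) = 42.86 mm); the cylinder at (0, 6) is absent (z outside [6.5, 10]); the cube at (5, -4) is not intersected at this z (z outside [24.5, 38.5]); Merging all regions: only the r=7 cylinder is present, so the union is just that shape — boundary = 42.86 mm. So its perimeter = 42.86 mm. Layer 138 is larger (100.00 vs 42.86 mm).

layer 138 (z = 27.6 mm)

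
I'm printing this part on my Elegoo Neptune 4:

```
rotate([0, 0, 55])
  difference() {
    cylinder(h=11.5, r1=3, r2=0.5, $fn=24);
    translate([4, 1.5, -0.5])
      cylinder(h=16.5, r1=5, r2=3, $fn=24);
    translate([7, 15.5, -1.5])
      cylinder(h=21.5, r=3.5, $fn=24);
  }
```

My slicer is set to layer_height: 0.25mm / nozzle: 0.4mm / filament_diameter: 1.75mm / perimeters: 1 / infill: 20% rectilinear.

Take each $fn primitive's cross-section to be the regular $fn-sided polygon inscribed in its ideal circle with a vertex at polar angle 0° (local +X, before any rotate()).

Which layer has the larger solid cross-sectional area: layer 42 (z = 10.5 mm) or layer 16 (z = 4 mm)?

layer 16 (z = 4 mm)

Layer 42 (z = 10.5): the cone: at t=0.913 of its height the radius interpolates to r₁+(r₂−r₁)t = 0.717, giving a regular 24-gon of that circumradius (area = (24/2)·0.717²·sin(360°/24) = 1.60 mm²); the cone at (4, 1.5): at t=0.667 of its height the radius interpolates to r₁+(r₂−r₁)t = 3.667, giving a regular 24-gon of that circumradius (area = (24/2)·3.667²·sin(360°/24) = 41.76 mm²); the r=3.5 cylinder at (7, 15.5) contributes a regular 24-gon of circumradius 3.5 (area = (24/2)·3.500²·sin(360°/24) = 38.05 mm²); Subtracting the remaining from the first: starting from the cone (1.60 mm²), the cone at (4, 1.5) partially overlaps it — only the 0.03 mm² overlap (of its 41.76 mm²) is removed, clipping the outline; the r=3.5 cylinder at (7, 15.5) misses the remaining region (no effect) — area = 1.56 mm²; (rotated 55° about Z; rotation is an isometry so areas/perimeters/island counts are preserved). So its area = 1.56 mm². Layer 16 (z = 4): the cone: at t=0.348 of its height the radius interpolates to r₁+(r₂−r₁)t = 2.130, giving a regular 24-gon of that circumradius (area = (24/2)·2.130²·sin(360°/24) = 14.10 mm²); the cone at (4, 1.5) contributes a regular 24-gon of circumradius 4.455 (interpolated between r1=5 and r2=3 at t=0.273) (area = (24/2)·4.455²·sin(360°/24) = 61.63 mm²); the r=3.5 cylinder at (7, 15.5) contributes a regular 24-gon of circumradius 3.5 (area = (24/2)·3.500²·sin(360°/24) = 38.05 mm²); Subtracting the remaining from the first: starting from the cone (14.10 mm²), the cone at (4, 1.5) partially overlaps it — only the 6.98 mm² overlap (of its 61.63 mm²) is removed, clipping the outline; the r=3.5 cylinder at (7, 15.5) misses the remaining region (no effect) — area = 7.11 mm²; (whole slice rotated 55° about Z — lengths, areas and connectivity unchanged). So its area = 7.11 mm². Layer 16 is larger (7.11 vs 1.56 mm²).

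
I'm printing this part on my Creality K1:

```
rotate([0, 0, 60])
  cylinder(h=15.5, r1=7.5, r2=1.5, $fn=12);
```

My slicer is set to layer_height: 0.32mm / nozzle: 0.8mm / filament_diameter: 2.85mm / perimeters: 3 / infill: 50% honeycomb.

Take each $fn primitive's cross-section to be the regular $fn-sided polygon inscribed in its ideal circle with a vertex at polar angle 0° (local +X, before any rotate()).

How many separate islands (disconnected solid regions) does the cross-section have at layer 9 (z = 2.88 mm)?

At z = 2.88 mm: the cone (r1=7.5→r2=1.5) has section circumradius 6.385 here — a regular 12-gon; (rotated 60° about Z; rotation is an isometry so areas/perimeters/island counts are preserved). Overall, the cross-section is a single solid region. Island count = 1.

1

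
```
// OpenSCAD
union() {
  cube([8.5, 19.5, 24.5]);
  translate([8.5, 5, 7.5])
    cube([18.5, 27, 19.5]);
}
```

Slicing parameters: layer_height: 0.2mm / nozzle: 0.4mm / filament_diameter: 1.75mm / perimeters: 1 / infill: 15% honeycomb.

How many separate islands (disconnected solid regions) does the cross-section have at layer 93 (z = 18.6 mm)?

At z = 18.6 mm: the 8.5×19.5 cube contributes its full rectangle; the 18.5×27 cube at (8.5, 5) contributes its full rectangle; Merging all regions: the 2 present regions share edge segments without overlapping in area, so areas simply add but the touching pieces fuse into one outline (the shared edge portions become interior and drop out of the boundary) — 1 connected region. Overall, the cross-section is a single solid region. Island count = 1.

1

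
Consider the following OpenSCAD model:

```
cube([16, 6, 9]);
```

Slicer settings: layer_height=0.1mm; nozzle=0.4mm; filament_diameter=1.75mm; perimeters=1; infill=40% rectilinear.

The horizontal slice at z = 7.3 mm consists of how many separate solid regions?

At z = 7.3 mm: the cube (footprint 16×6) is included at this height. The result has 1 disconnected region.

1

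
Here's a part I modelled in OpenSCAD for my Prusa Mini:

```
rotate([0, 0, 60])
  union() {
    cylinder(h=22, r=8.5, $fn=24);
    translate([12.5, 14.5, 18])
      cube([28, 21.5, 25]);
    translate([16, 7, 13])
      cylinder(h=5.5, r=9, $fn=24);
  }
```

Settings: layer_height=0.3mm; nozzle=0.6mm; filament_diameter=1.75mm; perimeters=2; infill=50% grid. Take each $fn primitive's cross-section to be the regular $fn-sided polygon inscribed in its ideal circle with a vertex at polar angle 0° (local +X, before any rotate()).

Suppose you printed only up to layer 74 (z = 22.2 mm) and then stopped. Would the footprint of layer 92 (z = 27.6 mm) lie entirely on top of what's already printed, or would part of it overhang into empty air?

entirely on top

Compare the two slices. At z = 22.2: the cylinder is absent (z outside [0, 22]); the 28×21.5 cube at (12.5, 14.5) contributes its full rectangle (area 602.00 mm²); the cylinder at (16, 7) is not intersected at this z (z outside [13, 18.5]); Combining (union): only the 28×21.5 cube at (12.5, 14.5) is present, so the union is just that shape — area = 602.00 mm²; (whole slice rotated 60° about Z — lengths, areas and connectivity unchanged). At z = 27.6: the cylinder is absent (z outside [0, 22]); the cube at (12.5, 14.5) (footprint 28×21.5) is included at this height (area 602.00 mm²); the cylinder at (16, 7) is not intersected at this z (z outside [13, 18.5]); Combining (union): only the 28×21.5 cube at (12.5, 14.5) is present, so the union is just that shape — area = 602.00 mm²; (rotated 60° about Z; rotation is an isometry so areas/perimeters/island counts are preserved). Checking containment: the cross-section at z = 27.6 is a subset of the cross-section at z = 22.2.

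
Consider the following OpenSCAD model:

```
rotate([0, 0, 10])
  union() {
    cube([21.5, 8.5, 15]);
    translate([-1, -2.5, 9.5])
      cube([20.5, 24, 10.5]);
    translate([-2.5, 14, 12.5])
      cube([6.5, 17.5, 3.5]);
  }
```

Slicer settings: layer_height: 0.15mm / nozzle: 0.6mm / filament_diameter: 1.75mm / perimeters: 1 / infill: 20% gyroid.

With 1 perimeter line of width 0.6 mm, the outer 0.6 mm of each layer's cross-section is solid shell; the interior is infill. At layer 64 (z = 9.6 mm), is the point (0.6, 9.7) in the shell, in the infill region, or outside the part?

infill

At z = 9.6 mm: the cube is present — its section is the full 21.5×8.5 rectangle; the cube at (-1, -2.5) is present — its section is the full 20.5×24 rectangle; the cube at (-2.5, 14) is absent (z outside [12.5, 16]); Taking the union: the regions partially overlap (shared area 165.75 mm²), so overlapping operands fuse into one piece — 1 connected region; (rotated 10° about Z; rotation is an isometry so areas/perimeters/island counts are preserved). Overall, the cross-section is a single solid region. Undo the 10° rotation: the query point maps to (2.275, 9.448) in the un-rotated model frame. The nearest boundary edge runs (-1.00, -2.50)→(-1.00, 21.50); distance from the point to it = 3.28 mm. The point is inside the cross-section and 3.28 mm from the nearest boundary — more than the 0.6 mm shell width (1 × 0.6), so it's in the infill interior.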